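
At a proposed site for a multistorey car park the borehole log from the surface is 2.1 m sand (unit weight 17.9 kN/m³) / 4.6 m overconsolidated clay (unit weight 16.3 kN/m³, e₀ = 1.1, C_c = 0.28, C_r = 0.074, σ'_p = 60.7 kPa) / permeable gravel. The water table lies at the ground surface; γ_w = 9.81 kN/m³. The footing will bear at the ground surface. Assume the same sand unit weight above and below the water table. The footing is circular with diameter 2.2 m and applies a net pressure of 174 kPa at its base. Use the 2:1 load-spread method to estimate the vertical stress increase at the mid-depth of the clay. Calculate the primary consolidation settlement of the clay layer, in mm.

S_c ≈ 33.3 mm

Mid-depth of clay below the ground surface: z = 2.1 + 4.6/2 = 4.4 m.
Total vertical stress at mid-clay: σ_v = 17.9×2.1 + 16.3×2.3 = 75.08 kPa.
Pore pressure: u = 9.81×(4.4 − 0) = 43.164 kPa.
Initial effective stress: σ'_0 = σ_v − u = 75.08 − 43.164 = 31.916 kPa.
Stress increase at mid-clay by the 2:1 spreading method:
Δσ ≈ qD²/(D+z)² = 174×2.2²/(2.2+4.4)² = 19.333 kPa
Final effective stress: σ'_f = 31.916 + 19.333 = 51.249 kPa.
σ'_f = 51.249 ≤ σ'_p = 60.7 kPa, so the clay remains overconsolidated and only the recompression index applies:
S_c = C_r·H/(1+e₀)·log₁₀(σ'_f/σ'_0) = 0.074×4.6/2.1×log₁₀(51.249/31.916)
    = 0.1621 × 0.20568 = 0.03334 m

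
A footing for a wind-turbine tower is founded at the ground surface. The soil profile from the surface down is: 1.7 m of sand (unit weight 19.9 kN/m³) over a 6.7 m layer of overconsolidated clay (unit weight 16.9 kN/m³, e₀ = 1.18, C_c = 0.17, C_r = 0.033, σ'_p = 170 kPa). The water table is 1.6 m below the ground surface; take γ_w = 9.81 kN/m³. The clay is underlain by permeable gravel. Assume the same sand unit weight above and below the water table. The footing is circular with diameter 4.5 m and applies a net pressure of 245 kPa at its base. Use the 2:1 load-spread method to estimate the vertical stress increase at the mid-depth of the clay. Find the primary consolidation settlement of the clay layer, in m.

Mid-depth of clay below the ground surface: z = 1.7 + 6.7/2 = 5.05 m.
Total vertical stress at mid-clay: σ_v = 19.9×1.7 + 16.9×3.35 = 90.445 kPa.
Pore pressure: u = 9.81×(5.05 − 1.6) = 33.845 kPa.
Initial effective stress: σ'_0 = σ_v − u = 90.445 − 33.845 = 56.6 kPa.
Stress increase at mid-clay by the 2:1 spreading method:
Δσ ≈ qD²/(D+z)² = 245×4.5²/(4.5+5.05)² = 54.398 kPa
Final effective stress: σ'_f = 56.6 + 54.398 = 111 kPa.
σ'_f = 111 ≤ σ'_p = 170 kPa, so the clay remains overconsolidated and only the recompression index applies:
S_c = C_r·H/(1+e₀)·log₁₀(σ'_f/σ'_0) = 0.033×6.7/2.18×log₁₀(111/56.6)
    = 0.10142 × 0.29251 = 0.02967 m

S_c ≈ 0.0297 m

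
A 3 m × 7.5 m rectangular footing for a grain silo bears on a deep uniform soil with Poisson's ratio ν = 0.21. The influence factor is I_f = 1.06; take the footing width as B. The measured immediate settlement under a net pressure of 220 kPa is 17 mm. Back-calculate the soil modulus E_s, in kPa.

S_e = q·B·(1−ν²)/E_s · I_f  ⇒  E_s = q·B·(1−ν²)·I_f / S_e.
E_s = 220 × 3 × 0.9559 × 1.06 / 0.017 = 39340 kPa

E_s ≈ 39300 kPa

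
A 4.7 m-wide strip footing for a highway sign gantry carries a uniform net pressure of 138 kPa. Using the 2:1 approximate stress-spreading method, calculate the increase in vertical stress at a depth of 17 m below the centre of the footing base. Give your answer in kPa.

Δσ_z ≈ 29.9 kPa

By the 2:1 method the load spreads at 1 horizontal : 2 vertical, so at depth z the loaded area has grown by z in each plan dimension:
Δσ = qB/(B+z) = 138×4.7/(4.7+17) = 29.889 kPa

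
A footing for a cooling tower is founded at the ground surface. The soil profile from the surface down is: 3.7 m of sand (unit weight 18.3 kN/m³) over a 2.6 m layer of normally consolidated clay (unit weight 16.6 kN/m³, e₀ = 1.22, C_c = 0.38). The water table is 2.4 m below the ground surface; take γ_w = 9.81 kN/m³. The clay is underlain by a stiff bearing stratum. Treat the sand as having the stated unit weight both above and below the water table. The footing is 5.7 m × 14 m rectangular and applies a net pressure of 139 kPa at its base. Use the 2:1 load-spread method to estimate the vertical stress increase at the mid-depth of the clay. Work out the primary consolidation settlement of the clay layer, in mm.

Mid-depth of clay below the ground surface: z = 3.7 + 2.6/2 = 5 m.
Total vertical stress at mid-clay: σ_v = 18.3×3.7 + 16.6×1.3 = 89.29 kPa.
Pore pressure: u = 9.81×(5 − 2.4) = 25.506 kPa.
Initial effective stress: σ'_0 = σ_v − u = 89.29 − 25.506 = 63.784 kPa.
Stress increase at mid-clay by the 2:1 spreading method:
Δσ = qBL/((B+z)(L+z)) = 139×5.7×14/((5.7+5)(14+5)) = 54.561 kPa
Final effective stress: σ'_f = σ'_0 + Δσ = 63.784 + 54.561 = 118.34 kPa.
Normally consolidated clay, so the full stress increment lies on the virgin compression line:
S_c = C_c·H/(1+e₀)·log₁₀(σ'_f/σ'_0) = 0.38×2.6/(1+1.22)×log₁₀(118.34/63.784)
    = 0.44505 × 0.26842 = 0.1195 m

S_c ≈ 119 mm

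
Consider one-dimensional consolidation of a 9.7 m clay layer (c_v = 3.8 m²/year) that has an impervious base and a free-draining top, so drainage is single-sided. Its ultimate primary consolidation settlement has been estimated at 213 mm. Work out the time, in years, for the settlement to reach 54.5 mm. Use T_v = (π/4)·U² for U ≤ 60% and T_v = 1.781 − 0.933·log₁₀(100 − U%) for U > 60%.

t ≈ 1.27 years

Drainage path length: H_d = H = 9.7 m (single drainage).
U = S(t)/S_ult = 54.5/213 = 0.2559.
U ≤ 60%: T_v = (π/4)·U² = (π/4)×0.25587² = 0.051419.
t = T_v·H_d²/c_v = 0.051419×9.7²/3.8 = 1.273 years.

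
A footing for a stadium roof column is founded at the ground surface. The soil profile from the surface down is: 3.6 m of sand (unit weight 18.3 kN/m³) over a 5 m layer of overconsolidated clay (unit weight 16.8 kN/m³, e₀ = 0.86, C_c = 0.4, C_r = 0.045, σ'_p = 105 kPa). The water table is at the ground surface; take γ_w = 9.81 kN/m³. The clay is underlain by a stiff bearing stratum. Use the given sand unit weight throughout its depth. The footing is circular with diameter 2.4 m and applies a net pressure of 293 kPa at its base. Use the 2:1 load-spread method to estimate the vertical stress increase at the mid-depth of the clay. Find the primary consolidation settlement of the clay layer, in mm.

S_c ≈ 20.8 mm

Mid-depth of clay below the ground surface: z = 3.6 + 5/2 = 6.1 m.
Total vertical stress at mid-clay: σ_v = 18.3×3.6 + 16.8×2.5 = 107.88 kPa.
Pore pressure: u = 9.81×(6.1 − 0) = 59.841 kPa.
Initial effective stress: σ'_0 = σ_v − u = 107.88 − 59.841 = 48.039 kPa.
Stress increase at mid-clay by the 2:1 spreading method:
Δσ ≈ qD²/(D+z)² = 293×2.4²/(2.4+6.1)² = 23.359 kPa
Final effective stress: σ'_f = 48.039 + 23.359 = 71.398 kPa.
σ'_f = 71.398 ≤ σ'_p = 105 kPa, so the clay remains overconsolidated and only the recompression index applies:
S_c = C_r·H/(1+e₀)·log₁₀(σ'_f/σ'_0) = 0.045×5/1.86×log₁₀(71.398/48.039)
    = 0.12097 × 0.17209 = 0.02082 m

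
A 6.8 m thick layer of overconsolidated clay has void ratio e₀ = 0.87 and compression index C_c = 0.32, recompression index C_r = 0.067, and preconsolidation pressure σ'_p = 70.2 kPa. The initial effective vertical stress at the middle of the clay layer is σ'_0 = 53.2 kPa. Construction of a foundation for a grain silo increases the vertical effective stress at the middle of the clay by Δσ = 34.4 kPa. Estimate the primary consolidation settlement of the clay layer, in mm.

S_c ≈ 141 mm

Final effective stress: σ'_f = 53.2 + 34.4 = 87.6 kPa.
σ'_f = 87.6 > σ'_p = 70.2 kPa, so the stress path crosses the preconsolidation pressure — recompression up to σ'_p, then virgin compression beyond:
S_c = H/(1+e₀)·[C_r·log₁₀(σ'_p/σ'_0) + C_c·log₁₀(σ'_f/σ'_p)]
    = 6.8/1.87 × [0.067×log₁₀(70.2/53.2) + 0.32×log₁₀(87.6/70.2)]
    = 3.6364 × [0.0080685 + 0.030773] = 0.1412 m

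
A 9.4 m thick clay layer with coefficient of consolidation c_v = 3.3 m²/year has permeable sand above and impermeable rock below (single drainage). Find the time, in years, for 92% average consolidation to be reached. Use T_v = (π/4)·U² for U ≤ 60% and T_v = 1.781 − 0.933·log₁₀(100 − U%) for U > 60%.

Drainage path length: H_d = H = 9.4 m (single drainage).
U > 60%: T_v = 1.781 − 0.933·log₁₀(100 − 92) = 0.93842.
t = T_v·H_d²/c_v = 0.93842×9.4²/3.3 = 25.13 years.

t ≈ 25.1 years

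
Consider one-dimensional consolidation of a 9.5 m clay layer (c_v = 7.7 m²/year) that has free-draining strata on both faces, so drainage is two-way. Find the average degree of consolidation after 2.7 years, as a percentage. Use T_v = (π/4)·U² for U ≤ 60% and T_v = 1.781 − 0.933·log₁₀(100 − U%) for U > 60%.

U ≈ 91.7 %

Drainage path length: H_d = H/2 = 4.75 m (double drainage).
T_v = c_v·t/H_d² = 7.7×2.7/4.75² = 0.92144.
T_v = 0.92144 corresponds to the U > 60% branch:
U = 1 − 10^((1.781 − T_v)/0.933)/100 = 0.9166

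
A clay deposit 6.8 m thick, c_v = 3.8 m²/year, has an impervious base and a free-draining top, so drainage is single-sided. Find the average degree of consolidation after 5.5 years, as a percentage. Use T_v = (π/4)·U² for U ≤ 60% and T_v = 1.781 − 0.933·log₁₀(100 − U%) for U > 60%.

Drainage path length: H_d = H = 6.8 m (single drainage).
T_v = c_v·t/H_d² = 3.8×5.5/6.8² = 0.45199.
T_v = 0.45199 corresponds to the U > 60% branch:
U = 1 − 10^((1.781 − T_v)/0.933)/100 = 0.7343

U ≈ 73.4 %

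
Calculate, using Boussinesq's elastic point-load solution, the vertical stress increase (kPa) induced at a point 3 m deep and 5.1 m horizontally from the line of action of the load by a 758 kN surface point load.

Δσ_z ≈ 1.35 kPa

Boussinesq vertical stress below a point load on an elastic half-space:
Δσ_z = 3P/(2πz²) · [1 + (r/z)²]^(−5/2)
r/z = 5.1/3 = 1.7; [1+(r/z)²]^(−5/2) = 0.033506.
Δσ_z = 3×758/(2π×3²) × 0.033506 = 40.213 × 0.033506 = 1.347 kPa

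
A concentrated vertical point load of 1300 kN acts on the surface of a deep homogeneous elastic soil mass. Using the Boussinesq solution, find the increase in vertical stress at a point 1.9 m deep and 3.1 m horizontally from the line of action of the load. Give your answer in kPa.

Boussinesq vertical stress below a point load on an elastic half-space:
Δσ_z = 3P/(2πz²) · [1 + (r/z)²]^(−5/2)
r/z = 3.1/1.9 = 1.6316; [1+(r/z)²]^(−5/2) = 0.038966.
Δσ_z = 3×1300/(2π×1.9²) × 0.038966 = 171.94 × 0.038966 = 6.7 kPa

Δσ_z ≈ 6.7 kPa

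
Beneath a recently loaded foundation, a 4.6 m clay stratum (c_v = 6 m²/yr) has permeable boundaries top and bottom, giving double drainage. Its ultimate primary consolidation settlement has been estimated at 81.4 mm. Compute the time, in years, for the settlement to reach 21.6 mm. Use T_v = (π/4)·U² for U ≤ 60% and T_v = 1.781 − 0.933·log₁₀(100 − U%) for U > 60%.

t ≈ 0.0488 years

Drainage path length: H_d = H/2 = 2.3 m (double drainage).
U = S(t)/S_ult = 21.6/81.4 = 0.2654.
U ≤ 60%: T_v = (π/4)·U² = (π/4)×0.26536² = 0.055303.
t = T_v·H_d²/c_v = 0.055303×2.3²/6 = 0.04876 years.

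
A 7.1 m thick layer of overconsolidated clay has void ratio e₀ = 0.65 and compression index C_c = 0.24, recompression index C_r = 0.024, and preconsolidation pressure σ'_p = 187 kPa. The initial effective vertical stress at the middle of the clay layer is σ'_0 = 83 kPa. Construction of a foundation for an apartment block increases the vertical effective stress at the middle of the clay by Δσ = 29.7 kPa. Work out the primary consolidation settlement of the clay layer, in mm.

S_c ≈ 13.7 mm

Final effective stress: σ'_f = 83 + 29.7 = 112.7 kPa.
σ'_f = 112.7 ≤ σ'_p = 187 kPa, so the clay remains overconsolidated and only the recompression index applies:
S_c = C_r·H/(1+e₀)·log₁₀(σ'_f/σ'_0) = 0.024×7.1/1.65×log₁₀(112.7/83)
    = 0.10327 × 0.13285 = 0.01372 m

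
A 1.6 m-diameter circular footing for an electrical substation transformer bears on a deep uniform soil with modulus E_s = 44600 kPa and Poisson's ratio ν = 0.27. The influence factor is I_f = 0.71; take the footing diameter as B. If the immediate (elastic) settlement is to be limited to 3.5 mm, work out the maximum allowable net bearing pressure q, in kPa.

S_e = q·B·(1−ν²)/E_s · I_f  ⇒  q = S_e·E_s / (B·(1−ν²)·I_f).
q = 0.0035 × 44600 / (1.6 × 0.9271 × 0.71) = 148.2 kPa

q ≈ 148 kPa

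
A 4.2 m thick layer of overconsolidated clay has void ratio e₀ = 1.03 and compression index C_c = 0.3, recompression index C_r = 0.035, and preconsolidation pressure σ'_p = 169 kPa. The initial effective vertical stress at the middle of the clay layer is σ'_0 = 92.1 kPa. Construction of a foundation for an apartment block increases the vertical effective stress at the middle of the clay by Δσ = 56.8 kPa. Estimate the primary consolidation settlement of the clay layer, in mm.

Final effective stress: σ'_f = 92.1 + 56.8 = 148.9 kPa.
σ'_f = 148.9 ≤ σ'_p = 169 kPa, so the clay remains overconsolidated and only the recompression index applies:
S_c = C_r·H/(1+e₀)·log₁₀(σ'_f/σ'_0) = 0.035×4.2/2.03×log₁₀(148.9/92.1)
    = 0.072415 × 0.20864 = 0.01511 m

S_c ≈ 15.1 mm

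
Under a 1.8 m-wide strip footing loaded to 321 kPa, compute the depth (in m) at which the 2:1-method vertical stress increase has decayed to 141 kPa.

z ≈ 2.3 m

2:1 spreading — at depth z the loaded area has grown by z in each plan dimension:
qB/(B+z) = Δσ_z ⇒ z = qB/Δσ_z − B = 321×1.8/141 − 1.8 = 2.298 m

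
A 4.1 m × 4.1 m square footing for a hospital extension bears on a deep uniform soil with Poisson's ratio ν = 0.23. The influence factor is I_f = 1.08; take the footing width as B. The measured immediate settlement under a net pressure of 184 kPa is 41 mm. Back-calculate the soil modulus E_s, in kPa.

S_e = q·B·(1−ν²)/E_s · I_f  ⇒  E_s = q·B·(1−ν²)·I_f / S_e.
E_s = 184 × 4.1 × 0.9471 × 1.08 / 0.041 = 18820 kPa

E_s ≈ 18800 kPa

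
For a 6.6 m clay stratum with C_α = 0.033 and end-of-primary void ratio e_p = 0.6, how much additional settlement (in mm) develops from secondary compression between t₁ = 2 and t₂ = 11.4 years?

S_s ≈ 103 mm

Secondary compression: S_s = C_α·H/(1+e_p)·log₁₀(t₂/t₁)
S_s = 0.033×6.6/(1+0.6)×log₁₀(11.4/2)
    = 0.1361 × 0.7559 = 0.1029 m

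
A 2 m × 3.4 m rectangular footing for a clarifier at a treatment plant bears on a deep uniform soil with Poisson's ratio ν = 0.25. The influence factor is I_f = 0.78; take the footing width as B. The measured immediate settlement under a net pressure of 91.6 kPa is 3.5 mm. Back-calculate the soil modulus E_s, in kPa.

S_e = q·B·(1−ν²)/E_s · I_f  ⇒  E_s = q·B·(1−ν²)·I_f / S_e.
E_s = 91.6 × 2 × 0.9375 × 0.78 / 0.0035 = 38280 kPa

E_s ≈ 38300 kPa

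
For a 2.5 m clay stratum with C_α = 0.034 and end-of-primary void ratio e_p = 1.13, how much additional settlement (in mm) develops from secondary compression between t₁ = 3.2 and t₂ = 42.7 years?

S_s ≈ 44.9 mm

Secondary compression: S_s = C_α·H/(1+e_p)·log₁₀(t₂/t₁)
S_s = 0.034×2.5/(1+1.13)×log₁₀(42.7/3.2)
    = 0.03991 × 1.125 = 0.04491 m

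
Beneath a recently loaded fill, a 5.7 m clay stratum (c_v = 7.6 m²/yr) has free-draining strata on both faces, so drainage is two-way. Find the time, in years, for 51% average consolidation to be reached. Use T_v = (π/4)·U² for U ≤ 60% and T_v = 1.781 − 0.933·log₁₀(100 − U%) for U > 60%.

t ≈ 0.218 years

Drainage path length: H_d = H/2 = 2.85 m (double drainage).
U ≤ 60%: T_v = (π/4)·U² = (π/4)×0.51² = 0.20428.
t = T_v·H_d²/c_v = 0.20428×2.85²/7.6 = 0.2183 years.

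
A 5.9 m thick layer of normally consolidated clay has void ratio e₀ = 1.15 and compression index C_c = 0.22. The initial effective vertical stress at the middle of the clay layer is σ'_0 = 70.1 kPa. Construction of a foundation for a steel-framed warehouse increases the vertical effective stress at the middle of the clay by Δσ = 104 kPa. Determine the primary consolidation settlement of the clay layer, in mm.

S_c ≈ 239 mm

Final effective stress: σ'_f = σ'_0 + Δσ = 70.1 + 104 = 174.1 kPa.
Normally consolidated clay, so the full stress increment lies on the virgin compression line:
S_c = C_c·H/(1+e₀)·log₁₀(σ'_f/σ'_0) = 0.22×5.9/(1+1.15)×log₁₀(174.1/70.1)
    = 0.60372 × 0.39508 = 0.2385 m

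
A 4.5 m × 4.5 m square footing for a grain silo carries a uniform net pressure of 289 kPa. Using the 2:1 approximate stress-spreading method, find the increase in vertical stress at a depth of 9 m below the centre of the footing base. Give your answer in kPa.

Δσ_z ≈ 32.1 kPa

By the 2:1 method the load spreads at 1 horizontal : 2 vertical, so at depth z the loaded area has grown by z in each plan dimension:
Δσ = qBL/((B+z)(L+z)) = 289×4.5×4.5/((4.5+9)(4.5+9)) = 32.111 kPa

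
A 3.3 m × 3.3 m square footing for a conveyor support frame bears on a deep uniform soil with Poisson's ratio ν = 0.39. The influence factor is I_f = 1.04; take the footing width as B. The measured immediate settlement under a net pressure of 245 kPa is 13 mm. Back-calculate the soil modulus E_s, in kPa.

S_e = q·B·(1−ν²)/E_s · I_f  ⇒  E_s = q·B·(1−ν²)·I_f / S_e.
E_s = 245 × 3.3 × 0.8479 × 1.04 / 0.013 = 54840 kPa

E_s ≈ 54800 kPa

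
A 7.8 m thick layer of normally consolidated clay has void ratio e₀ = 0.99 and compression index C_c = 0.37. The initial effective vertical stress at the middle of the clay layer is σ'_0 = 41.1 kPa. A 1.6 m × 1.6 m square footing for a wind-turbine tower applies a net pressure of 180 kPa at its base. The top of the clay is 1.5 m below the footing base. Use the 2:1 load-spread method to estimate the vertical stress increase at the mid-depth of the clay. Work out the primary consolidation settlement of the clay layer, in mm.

S_c ≈ 130 mm

Mid-depth of clay below the footing base: z = 1.5 + 7.8/2 = 5.4 m.
Stress increase at mid-clay by the 2:1 spreading method:
Δσ = qBL/((B+z)(L+z)) = 180×1.6×1.6/((1.6+5.4)(1.6+5.4)) = 9.4041 kPa
Final effective stress: σ'_f = σ'_0 + Δσ = 41.1 + 9.4041 = 50.504 kPa.
Normally consolidated clay, so the full stress increment lies on the virgin compression line:
S_c = C_c·H/(1+e₀)·log₁₀(σ'_f/σ'_0) = 0.37×7.8/(1+0.99)×log₁₀(50.504/41.1)
    = 1.4503 × 0.089484 = 0.1298 m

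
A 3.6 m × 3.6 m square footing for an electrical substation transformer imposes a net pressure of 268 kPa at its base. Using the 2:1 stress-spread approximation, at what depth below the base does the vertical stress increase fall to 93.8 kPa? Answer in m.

2:1 spreading — at depth z the loaded area has grown by z in each plan dimension:
qB²/(B+z)² = Δσ_z ⇒ z = B(√(q/Δσ_z) − 1) = 3.6×(√(268/93.8) − 1) = 2.485 m

z ≈ 2.49 m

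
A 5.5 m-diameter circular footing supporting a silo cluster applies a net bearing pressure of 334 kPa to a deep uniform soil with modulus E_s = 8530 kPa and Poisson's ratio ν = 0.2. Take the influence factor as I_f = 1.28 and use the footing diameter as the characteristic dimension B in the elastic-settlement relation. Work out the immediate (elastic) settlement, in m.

S_e ≈ 0.265 m

Immediate (elastic) settlement: S_e = q·B·(1−ν²)/E_s · I_f.
S_e = 334 × 5.5 × (1 − 0.2²) / 8530 × 1.28
    = 334 × 5.5 × 0.96 / 8530 × 1.28
    = 0.2646 m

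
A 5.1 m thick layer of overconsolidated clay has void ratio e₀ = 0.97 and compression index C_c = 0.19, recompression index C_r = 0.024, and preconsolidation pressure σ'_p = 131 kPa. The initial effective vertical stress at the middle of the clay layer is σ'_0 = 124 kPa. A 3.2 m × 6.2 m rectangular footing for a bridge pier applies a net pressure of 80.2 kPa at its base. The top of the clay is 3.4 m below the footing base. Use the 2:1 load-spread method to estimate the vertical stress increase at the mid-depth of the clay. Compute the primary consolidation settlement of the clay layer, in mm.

S_c ≈ 13.1 mm

Mid-depth of clay below the footing base: z = 3.4 + 5.1/2 = 5.95 m.
Stress increase at mid-clay by the 2:1 spreading method:
Δσ = qBL/((B+z)(L+z)) = 80.2×3.2×6.2/((3.2+5.95)(6.2+5.95)) = 14.313 kPa
Final effective stress: σ'_f = 124 + 14.313 = 138.31 kPa.
σ'_f = 138.31 > σ'_p = 131 kPa, so the stress path crosses the preconsolidation pressure — recompression up to σ'_p, then virgin compression beyond:
S_c = H/(1+e₀)·[C_r·log₁₀(σ'_p/σ'_0) + C_c·log₁₀(σ'_f/σ'_p)]
    = 5.1/1.97 × [0.024×log₁₀(131/124) + 0.19×log₁₀(138.31/131)]
    = 2.5888 × [0.00057239 + 0.0044806] = 0.01308 m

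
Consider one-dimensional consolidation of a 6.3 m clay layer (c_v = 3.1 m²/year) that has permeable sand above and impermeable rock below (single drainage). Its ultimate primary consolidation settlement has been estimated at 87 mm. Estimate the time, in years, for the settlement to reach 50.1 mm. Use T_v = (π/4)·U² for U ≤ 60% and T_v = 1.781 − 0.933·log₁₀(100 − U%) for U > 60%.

Drainage path length: H_d = H = 6.3 m (single drainage).
U = S(t)/S_ult = 50.1/87 = 0.5759.
U ≤ 60%: T_v = (π/4)·U² = (π/4)×0.57586² = 0.26045.
t = T_v·H_d²/c_v = 0.26045×6.3²/3.1 = 3.335 years.

t ≈ 3.33 years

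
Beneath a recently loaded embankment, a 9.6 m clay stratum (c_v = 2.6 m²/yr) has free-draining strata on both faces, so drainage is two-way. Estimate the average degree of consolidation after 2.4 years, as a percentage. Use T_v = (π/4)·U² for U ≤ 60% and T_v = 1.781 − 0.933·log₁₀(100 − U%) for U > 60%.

Drainage path length: H_d = H/2 = 4.8 m (double drainage).
T_v = c_v·t/H_d² = 2.6×2.4/4.8² = 0.27083.
T_v = 0.27083 corresponds to the U ≤ 60% branch:
U = √(4T_v/π) = 0.5872

U ≈ 58.7 %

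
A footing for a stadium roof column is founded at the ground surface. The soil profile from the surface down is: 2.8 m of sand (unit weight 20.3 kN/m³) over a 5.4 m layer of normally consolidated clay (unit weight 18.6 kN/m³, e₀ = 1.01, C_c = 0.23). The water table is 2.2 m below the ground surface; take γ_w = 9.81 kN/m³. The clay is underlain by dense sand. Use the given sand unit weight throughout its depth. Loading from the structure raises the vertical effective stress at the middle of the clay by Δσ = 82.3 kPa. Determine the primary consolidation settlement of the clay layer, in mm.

S_c ≈ 199 mm

Mid-depth of clay below the ground surface: z = 2.8 + 5.4/2 = 5.5 m.
Total vertical stress at mid-clay: σ_v = 20.3×2.8 + 18.6×2.7 = 107.06 kPa.
Pore pressure: u = 9.81×(5.5 − 2.2) = 32.373 kPa.
Initial effective stress: σ'_0 = σ_v − u = 107.06 − 32.373 = 74.687 kPa.
Final effective stress: σ'_f = σ'_0 + Δσ = 74.687 + 82.3 = 156.99 kPa.
Normally consolidated clay, so the full stress increment lies on the virgin compression line:
S_c = C_c·H/(1+e₀)·log₁₀(σ'_f/σ'_0) = 0.23×5.4/(1+1.01)×log₁₀(156.99/74.687)
    = 0.61791 × 0.32263 = 0.1994 m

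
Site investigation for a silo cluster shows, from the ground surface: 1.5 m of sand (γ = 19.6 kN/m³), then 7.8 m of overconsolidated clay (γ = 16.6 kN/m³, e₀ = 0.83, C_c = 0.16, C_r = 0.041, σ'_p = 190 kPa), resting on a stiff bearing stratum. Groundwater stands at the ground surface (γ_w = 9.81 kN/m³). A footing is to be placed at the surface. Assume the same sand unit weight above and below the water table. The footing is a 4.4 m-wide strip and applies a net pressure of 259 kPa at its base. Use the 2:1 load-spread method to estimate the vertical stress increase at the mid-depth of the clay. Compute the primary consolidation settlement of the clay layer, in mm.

S_c ≈ 102 mm

Mid-depth of clay below the ground surface: z = 1.5 + 7.8/2 = 5.4 m.
Total vertical stress at mid-clay: σ_v = 19.6×1.5 + 16.6×3.9 = 94.14 kPa.
Pore pressure: u = 9.81×(5.4 − 0) = 52.974 kPa.
Initial effective stress: σ'_0 = σ_v − u = 94.14 − 52.974 = 41.166 kPa.
Stress increase at mid-clay by the 2:1 spreading method:
Δσ = qB/(B+z) = 259×4.4/(4.4+5.4) = 116.29 kPa
Final effective stress: σ'_f = 41.166 + 116.29 = 157.46 kPa.
σ'_f = 157.46 ≤ σ'_p = 190 kPa, so the clay remains overconsolidated and only the recompression index applies:
S_c = C_r·H/(1+e₀)·log₁₀(σ'_f/σ'_0) = 0.041×7.8/1.83×log₁₀(157.46/41.166)
    = 0.17475 × 0.58263 = 0.1018 m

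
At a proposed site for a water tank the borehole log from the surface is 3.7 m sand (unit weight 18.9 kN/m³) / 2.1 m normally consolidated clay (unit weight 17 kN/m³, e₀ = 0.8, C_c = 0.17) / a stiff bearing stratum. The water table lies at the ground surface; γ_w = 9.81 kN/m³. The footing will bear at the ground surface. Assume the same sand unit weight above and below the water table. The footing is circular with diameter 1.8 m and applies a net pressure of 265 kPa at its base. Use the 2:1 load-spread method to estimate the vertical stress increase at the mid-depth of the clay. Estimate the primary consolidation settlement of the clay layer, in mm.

Mid-depth of clay below the ground surface: z = 3.7 + 2.1/2 = 4.75 m.
Total vertical stress at mid-clay: σ_v = 18.9×3.7 + 17×1.05 = 87.78 kPa.
Pore pressure: u = 9.81×(4.75 − 0) = 46.598 kPa.
Initial effective stress: σ'_0 = σ_v − u = 87.78 − 46.598 = 41.182 kPa.
Stress increase at mid-clay by the 2:1 spreading method:
Δσ ≈ qD²/(D+z)² = 265×1.8²/(1.8+4.75)² = 20.013 kPa
Final effective stress: σ'_f = σ'_0 + Δσ = 41.182 + 20.013 = 61.195 kPa.
Normally consolidated clay, so the full stress increment lies on the virgin compression line:
S_c = C_c·H/(1+e₀)·log₁₀(σ'_f/σ'_0) = 0.17×2.1/(1+0.8)×log₁₀(61.195/41.182)
    = 0.19833 × 0.17201 = 0.03411 m

S_c ≈ 34.1 mm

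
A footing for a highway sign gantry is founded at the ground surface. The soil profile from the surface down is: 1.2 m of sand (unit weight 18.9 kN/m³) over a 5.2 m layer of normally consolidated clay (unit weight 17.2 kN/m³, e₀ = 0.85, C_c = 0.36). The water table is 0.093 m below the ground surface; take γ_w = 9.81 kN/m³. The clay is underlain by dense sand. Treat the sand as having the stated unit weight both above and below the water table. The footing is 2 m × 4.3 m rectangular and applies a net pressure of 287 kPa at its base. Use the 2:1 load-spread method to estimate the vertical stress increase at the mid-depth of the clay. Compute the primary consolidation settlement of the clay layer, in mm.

Mid-depth of clay below the ground surface: z = 1.2 + 5.2/2 = 3.8 m.
Total vertical stress at mid-clay: σ_v = 18.9×1.2 + 17.2×2.6 = 67.4 kPa.
Pore pressure: u = 9.81×(3.8 − 0.093) = 36.366 kPa.
Initial effective stress: σ'_0 = σ_v − u = 67.4 − 36.366 = 31.034 kPa.
Stress increase at mid-clay by the 2:1 spreading method:
Δσ = qBL/((B+z)(L+z)) = 287×2×4.3/((2+3.8)(4.3+3.8)) = 52.537 kPa
Final effective stress: σ'_f = σ'_0 + Δσ = 31.034 + 52.537 = 83.571 kPa.
Normally consolidated clay, so the full stress increment lies on the virgin compression line:
S_c = C_c·H/(1+e₀)·log₁₀(σ'_f/σ'_0) = 0.36×5.2/(1+0.85)×log₁₀(83.571/31.034)
    = 1.0119 × 0.43022 = 0.4353 m

S_c ≈ 435 mm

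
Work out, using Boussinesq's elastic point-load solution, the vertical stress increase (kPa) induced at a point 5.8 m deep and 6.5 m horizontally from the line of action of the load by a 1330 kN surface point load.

Boussinesq vertical stress below a point load on an elastic half-space:
Δσ_z = 3P/(2πz²) · [1 + (r/z)²]^(−5/2)
r/z = 6.5/5.8 = 1.1207; [1+(r/z)²]^(−5/2) = 0.13082.
Δσ_z = 3×1330/(2π×5.8²) × 0.13082 = 18.877 × 0.13082 = 2.469 kPa

Δσ_z ≈ 2.47 kPa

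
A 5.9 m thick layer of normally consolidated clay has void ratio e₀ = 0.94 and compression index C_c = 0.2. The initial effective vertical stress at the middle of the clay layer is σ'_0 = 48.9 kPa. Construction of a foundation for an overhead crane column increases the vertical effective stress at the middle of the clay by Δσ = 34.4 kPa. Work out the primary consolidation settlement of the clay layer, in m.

Final effective stress: σ'_f = σ'_0 + Δσ = 48.9 + 34.4 = 83.3 kPa.
Normally consolidated clay, so the full stress increment lies on the virgin compression line:
S_c = C_c·H/(1+e₀)·log₁₀(σ'_f/σ'_0) = 0.2×5.9/(1+0.94)×log₁₀(83.3/48.9)
    = 0.60825 × 0.23134 = 0.1407 m

S_c ≈ 0.141 m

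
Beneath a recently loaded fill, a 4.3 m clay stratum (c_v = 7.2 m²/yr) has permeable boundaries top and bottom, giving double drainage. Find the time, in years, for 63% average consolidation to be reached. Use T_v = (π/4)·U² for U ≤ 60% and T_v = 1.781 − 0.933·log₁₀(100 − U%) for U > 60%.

Drainage path length: H_d = H/2 = 2.15 m (double drainage).
U > 60%: T_v = 1.781 − 0.933·log₁₀(100 − 63) = 0.31787.
t = T_v·H_d²/c_v = 0.31787×2.15²/7.2 = 0.2041 years.

t ≈ 0.204 years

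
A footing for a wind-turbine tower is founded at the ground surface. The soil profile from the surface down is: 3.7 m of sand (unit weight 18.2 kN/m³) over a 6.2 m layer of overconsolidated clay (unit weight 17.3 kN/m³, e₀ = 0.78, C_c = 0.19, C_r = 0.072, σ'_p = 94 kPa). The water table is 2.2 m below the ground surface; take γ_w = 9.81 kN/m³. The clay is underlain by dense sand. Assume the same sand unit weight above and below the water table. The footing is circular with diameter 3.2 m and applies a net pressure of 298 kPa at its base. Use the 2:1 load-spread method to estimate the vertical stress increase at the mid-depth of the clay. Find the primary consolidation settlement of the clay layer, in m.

S_c ≈ 0.0589 m

Mid-depth of clay below the ground surface: z = 3.7 + 6.2/2 = 6.8 m.
Total vertical stress at mid-clay: σ_v = 18.2×3.7 + 17.3×3.1 = 120.97 kPa.
Pore pressure: u = 9.81×(6.8 − 2.2) = 45.126 kPa.
Initial effective stress: σ'_0 = σ_v − u = 120.97 − 45.126 = 75.844 kPa.
Stress increase at mid-clay by the 2:1 spreading method:
Δσ ≈ qD²/(D+z)² = 298×3.2²/(3.2+6.8)² = 30.515 kPa
Final effective stress: σ'_f = 75.844 + 30.515 = 106.36 kPa.
σ'_f = 106.36 > σ'_p = 94 kPa, so the stress path crosses the preconsolidation pressure — recompression up to σ'_p, then virgin compression beyond:
S_c = H/(1+e₀)·[C_r·log₁₀(σ'_p/σ'_0) + C_c·log₁₀(σ'_f/σ'_p)]
    = 6.2/1.78 × [0.072×log₁₀(94/75.844) + 0.19×log₁₀(106.36/94)]
    = 3.4831 × [0.0067109 + 0.010194] = 0.05888 m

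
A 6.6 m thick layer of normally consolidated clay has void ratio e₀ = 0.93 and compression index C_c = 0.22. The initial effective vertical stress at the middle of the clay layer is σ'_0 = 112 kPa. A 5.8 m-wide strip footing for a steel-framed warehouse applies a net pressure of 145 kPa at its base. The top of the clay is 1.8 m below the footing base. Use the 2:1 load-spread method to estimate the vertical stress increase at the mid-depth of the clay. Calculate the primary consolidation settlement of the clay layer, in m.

Mid-depth of clay below the footing base: z = 1.8 + 6.6/2 = 5.1 m.
Stress increase at mid-clay by the 2:1 spreading method:
Δσ = qB/(B+z) = 145×5.8/(5.8+5.1) = 77.156 kPa
Final effective stress: σ'_f = σ'_0 + Δσ = 112 + 77.156 = 189.16 kPa.
Normally consolidated clay, so the full stress increment lies on the virgin compression line:
S_c = C_c·H/(1+e₀)·log₁₀(σ'_f/σ'_0) = 0.22×6.6/(1+0.93)×log₁₀(189.16/112)
    = 0.75233 × 0.22761 = 0.1712 m

S_c ≈ 0.171 m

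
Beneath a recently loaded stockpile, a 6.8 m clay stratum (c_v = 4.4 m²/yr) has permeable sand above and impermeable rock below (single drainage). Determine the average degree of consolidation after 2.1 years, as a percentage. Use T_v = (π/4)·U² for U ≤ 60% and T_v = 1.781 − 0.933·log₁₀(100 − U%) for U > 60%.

U ≈ 50.4 %

Drainage path length: H_d = H = 6.8 m (single drainage).
T_v = c_v·t/H_d² = 4.4×2.1/6.8² = 0.19983.
T_v = 0.19983 corresponds to the U ≤ 60% branch:
U = √(4T_v/π) = 0.5044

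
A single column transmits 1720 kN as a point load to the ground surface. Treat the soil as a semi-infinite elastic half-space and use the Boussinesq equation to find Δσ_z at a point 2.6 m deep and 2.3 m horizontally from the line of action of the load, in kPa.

Boussinesq vertical stress below a point load on an elastic half-space:
Δσ_z = 3P/(2πz²) · [1 + (r/z)²]^(−5/2)
r/z = 2.3/2.6 = 0.88462; [1+(r/z)²]^(−5/2) = 0.23572.
Δσ_z = 3×1720/(2π×2.6²) × 0.23572 = 121.49 × 0.23572 = 28.64 kPa

Δσ_z ≈ 28.6 kPa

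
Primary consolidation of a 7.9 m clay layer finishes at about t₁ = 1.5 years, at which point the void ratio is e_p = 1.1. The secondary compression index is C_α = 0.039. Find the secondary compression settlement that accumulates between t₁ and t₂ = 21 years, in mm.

Secondary compression: S_s = C_α·H/(1+e_p)·log₁₀(t₂/t₁)
S_s = 0.039×7.9/(1+1.1)×log₁₀(21/1.5)
    = 0.1467 × 1.146 = 0.1682 m

S_s ≈ 168 mm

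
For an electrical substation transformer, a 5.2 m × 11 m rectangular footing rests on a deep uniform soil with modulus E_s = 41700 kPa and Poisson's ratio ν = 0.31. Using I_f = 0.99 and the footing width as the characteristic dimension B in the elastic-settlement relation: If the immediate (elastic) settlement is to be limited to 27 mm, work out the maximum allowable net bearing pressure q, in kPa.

S_e = q·B·(1−ν²)/E_s · I_f  ⇒  q = S_e·E_s / (B·(1−ν²)·I_f).
q = 0.027 × 41700 / (5.2 × 0.9039 × 0.99) = 242 kPa

q ≈ 242 kPa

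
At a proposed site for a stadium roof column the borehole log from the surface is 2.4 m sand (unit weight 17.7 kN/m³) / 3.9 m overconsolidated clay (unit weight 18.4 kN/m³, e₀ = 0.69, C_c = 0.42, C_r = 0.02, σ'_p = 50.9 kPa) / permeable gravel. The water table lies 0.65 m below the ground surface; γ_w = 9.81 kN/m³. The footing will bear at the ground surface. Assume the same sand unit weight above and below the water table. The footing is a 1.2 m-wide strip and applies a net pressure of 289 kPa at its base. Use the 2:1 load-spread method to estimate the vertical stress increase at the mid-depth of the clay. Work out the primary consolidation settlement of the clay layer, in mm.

S_c ≈ 307 mm

Mid-depth of clay below the ground surface: z = 2.4 + 3.9/2 = 4.35 m.
Total vertical stress at mid-clay: σ_v = 17.7×2.4 + 18.4×1.95 = 78.36 kPa.
Pore pressure: u = 9.81×(4.35 − 0.65) = 36.297 kPa.
Initial effective stress: σ'_0 = σ_v − u = 78.36 − 36.297 = 42.063 kPa.
Stress increase at mid-clay by the 2:1 spreading method:
Δσ = qB/(B+z) = 289×1.2/(1.2+4.35) = 62.486 kPa
Final effective stress: σ'_f = 42.063 + 62.486 = 104.55 kPa.
σ'_f = 104.55 > σ'_p = 50.9 kPa, so the stress path crosses the preconsolidation pressure — recompression up to σ'_p, then virgin compression beyond:
S_c = H/(1+e₀)·[C_r·log₁₀(σ'_p/σ'_0) + C_c·log₁₀(σ'_f/σ'_p)]
    = 3.9/1.69 × [0.02×log₁₀(50.9/42.063) + 0.42×log₁₀(104.55/50.9)]
    = 2.3077 × [0.0016564 + 0.13129] = 0.3068 m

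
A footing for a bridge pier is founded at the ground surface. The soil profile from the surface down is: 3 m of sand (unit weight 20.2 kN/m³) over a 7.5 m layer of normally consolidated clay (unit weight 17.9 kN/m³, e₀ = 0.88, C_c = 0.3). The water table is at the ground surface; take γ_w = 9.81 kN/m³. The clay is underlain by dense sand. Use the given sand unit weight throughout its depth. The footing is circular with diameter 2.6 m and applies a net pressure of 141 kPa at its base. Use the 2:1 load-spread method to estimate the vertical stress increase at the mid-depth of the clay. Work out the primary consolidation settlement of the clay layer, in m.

S_c ≈ 0.0848 m

Mid-depth of clay below the ground surface: z = 3 + 7.5/2 = 6.75 m.
Total vertical stress at mid-clay: σ_v = 20.2×3 + 17.9×3.75 = 127.72 kPa.
Pore pressure: u = 9.81×(6.75 − 0) = 66.218 kPa.
Initial effective stress: σ'_0 = σ_v − u = 127.72 − 66.218 = 61.502 kPa.
Stress increase at mid-clay by the 2:1 spreading method:
Δσ ≈ qD²/(D+z)² = 141×2.6²/(2.6+6.75)² = 10.903 kPa
Final effective stress: σ'_f = σ'_0 + Δσ = 61.502 + 10.903 = 72.405 kPa.
Normally consolidated clay, so the full stress increment lies on the virgin compression line:
S_c = C_c·H/(1+e₀)·log₁₀(σ'_f/σ'_0) = 0.3×7.5/(1+0.88)×log₁₀(72.405/61.502)
    = 1.1968 × 0.070879 = 0.08483 m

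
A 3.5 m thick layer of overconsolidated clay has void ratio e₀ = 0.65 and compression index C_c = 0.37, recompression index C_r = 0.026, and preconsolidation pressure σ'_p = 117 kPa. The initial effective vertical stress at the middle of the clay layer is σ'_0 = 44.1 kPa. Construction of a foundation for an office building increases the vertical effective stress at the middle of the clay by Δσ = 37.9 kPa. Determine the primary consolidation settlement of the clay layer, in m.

S_c ≈ 0.0149 m

Final effective stress: σ'_f = 44.1 + 37.9 = 82 kPa.
σ'_f = 82 ≤ σ'_p = 117 kPa, so the clay remains overconsolidated and only the recompression index applies:
S_c = C_r·H/(1+e₀)·log₁₀(σ'_f/σ'_0) = 0.026×3.5/1.65×log₁₀(82/44.1)
    = 0.055151 × 0.26938 = 0.01486 m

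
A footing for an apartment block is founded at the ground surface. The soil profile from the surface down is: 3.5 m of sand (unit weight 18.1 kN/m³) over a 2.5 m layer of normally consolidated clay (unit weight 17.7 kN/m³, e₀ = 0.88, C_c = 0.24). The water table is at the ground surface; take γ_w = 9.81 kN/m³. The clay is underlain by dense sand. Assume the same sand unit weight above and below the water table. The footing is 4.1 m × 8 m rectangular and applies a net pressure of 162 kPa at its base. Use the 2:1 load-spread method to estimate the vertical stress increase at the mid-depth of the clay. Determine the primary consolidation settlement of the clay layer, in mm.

Mid-depth of clay below the ground surface: z = 3.5 + 2.5/2 = 4.75 m.
Total vertical stress at mid-clay: σ_v = 18.1×3.5 + 17.7×1.25 = 85.475 kPa.
Pore pressure: u = 9.81×(4.75 − 0) = 46.598 kPa.
Initial effective stress: σ'_0 = σ_v − u = 85.475 − 46.598 = 38.877 kPa.
Stress increase at mid-clay by the 2:1 spreading method:
Δσ = qBL/((B+z)(L+z)) = 162×4.1×8/((4.1+4.75)(8+4.75)) = 47.091 kPa
Final effective stress: σ'_f = σ'_0 + Δσ = 38.877 + 47.091 = 85.968 kPa.
Normally consolidated clay, so the full stress increment lies on the virgin compression line:
S_c = C_c·H/(1+e₀)·log₁₀(σ'_f/σ'_0) = 0.24×2.5/(1+0.88)×log₁₀(85.968/38.877)
    = 0.31915 × 0.34464 = 0.11 m

S_c ≈ 110 mm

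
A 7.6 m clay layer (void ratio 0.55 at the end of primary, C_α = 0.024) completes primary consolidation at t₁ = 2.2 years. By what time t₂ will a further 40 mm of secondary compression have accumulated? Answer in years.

S_s = C_α·H/(1+e_p)·log₁₀(t₂/t₁) ⇒ log₁₀(t₂/t₁) = S_s·(1+e_p)/(C_α·H).
log₁₀(t₂/t₁) = 0.04 × (1+0.55) / (0.024×7.6) = 0.3399
t₂ = t₁ × 10^0.3399 = 2.2 × 2.187 = 4.812 years

t₂ ≈ 4.81 years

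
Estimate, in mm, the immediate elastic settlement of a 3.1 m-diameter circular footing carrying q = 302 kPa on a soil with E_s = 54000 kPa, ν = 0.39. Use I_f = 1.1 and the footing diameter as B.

Immediate (elastic) settlement: S_e = q·B·(1−ν²)/E_s · I_f.
S_e = 302 × 3.1 × (1 − 0.39²) / 54000 × 1.1
    = 302 × 3.1 × 0.8479 / 54000 × 1.1
    = 0.01617 m = 16.17 mm

S_e ≈ 16.2 mm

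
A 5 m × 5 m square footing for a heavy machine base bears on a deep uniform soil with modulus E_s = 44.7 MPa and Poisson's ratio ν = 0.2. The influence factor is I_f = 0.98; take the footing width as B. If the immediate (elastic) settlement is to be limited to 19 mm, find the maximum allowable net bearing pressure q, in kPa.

E_s = 44.7 MPa = 44700 kPa.
S_e = q·B·(1−ν²)/E_s · I_f  ⇒  q = S_e·E_s / (B·(1−ν²)·I_f).
q = 0.019 × 44700 / (5 × 0.96 × 0.98) = 180.5 kPa

q ≈ 181 kPa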